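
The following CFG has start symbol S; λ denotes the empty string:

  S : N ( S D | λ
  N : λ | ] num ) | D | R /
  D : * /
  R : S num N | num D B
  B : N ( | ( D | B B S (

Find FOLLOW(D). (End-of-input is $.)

{ $, (, *, /, ], num }

In S : N ( S D: D is at the end, add FOLLOW(S) = { $, (, *, num }.
In N : D: D is at the end, add FOLLOW(N) = { (, / }.
In R : num D B: add FIRST(B) = { (, *, ], num }.
In B : ( D: D is at the end, add FOLLOW(B) = { (, *, /, ], num }.
Union: FOLLOW(D) = { $, (, *, /, ], num }.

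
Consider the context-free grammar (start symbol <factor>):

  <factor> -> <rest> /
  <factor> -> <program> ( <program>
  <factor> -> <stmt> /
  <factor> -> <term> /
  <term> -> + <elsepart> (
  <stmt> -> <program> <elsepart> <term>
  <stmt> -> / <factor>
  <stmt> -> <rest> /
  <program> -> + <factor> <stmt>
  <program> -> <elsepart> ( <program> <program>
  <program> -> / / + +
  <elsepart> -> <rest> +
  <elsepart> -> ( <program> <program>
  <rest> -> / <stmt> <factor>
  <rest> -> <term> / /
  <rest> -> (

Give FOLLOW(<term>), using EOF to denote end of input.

In <factor> -> <term> /: add FIRST(/) = { / }.
In <stmt> -> <program> <elsepart> <term>: <term> is at the end, add FOLLOW(<stmt>) = { EOF, (, +, / }.
In <rest> -> <term> / /: add FIRST(/ /) = { / }.
Union: FOLLOW(<term>) = { EOF, (, +, / }.

{ EOF, (, +, / }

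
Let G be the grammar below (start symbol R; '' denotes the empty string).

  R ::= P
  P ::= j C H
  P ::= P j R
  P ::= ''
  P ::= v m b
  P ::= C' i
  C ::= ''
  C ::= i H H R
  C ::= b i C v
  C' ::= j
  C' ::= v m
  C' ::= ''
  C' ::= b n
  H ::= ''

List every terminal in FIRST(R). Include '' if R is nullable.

From R ::= P: add FIRST(P) = { b, i, j, v, '' } (including '' since P is nullable).
Union: FIRST(R) = { b, i, j, v, '' }.

{ b, i, j, v, '' }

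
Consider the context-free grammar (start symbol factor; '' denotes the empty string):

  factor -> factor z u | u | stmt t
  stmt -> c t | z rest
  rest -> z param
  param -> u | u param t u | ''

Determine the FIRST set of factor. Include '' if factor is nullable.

{ c, u, z }

From factor -> factor z u: add FIRST(factor) = { c, u, z }.
factor -> u contributes {u}.
From factor -> stmt t: add FIRST(stmt) = { c, z }.
Union: FIRST(factor) = { c, u, z }.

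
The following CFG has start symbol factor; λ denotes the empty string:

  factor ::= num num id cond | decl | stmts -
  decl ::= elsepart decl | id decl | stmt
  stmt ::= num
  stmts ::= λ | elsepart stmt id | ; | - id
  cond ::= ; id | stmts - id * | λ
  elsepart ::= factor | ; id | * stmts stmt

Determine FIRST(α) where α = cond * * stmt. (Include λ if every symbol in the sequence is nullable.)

{ *, -, ;, id, num }

Add FIRST(cond)\{λ} = { *, -, ;, id, num }; cond is nullable, continue.
* is a terminal; add {*} and stop.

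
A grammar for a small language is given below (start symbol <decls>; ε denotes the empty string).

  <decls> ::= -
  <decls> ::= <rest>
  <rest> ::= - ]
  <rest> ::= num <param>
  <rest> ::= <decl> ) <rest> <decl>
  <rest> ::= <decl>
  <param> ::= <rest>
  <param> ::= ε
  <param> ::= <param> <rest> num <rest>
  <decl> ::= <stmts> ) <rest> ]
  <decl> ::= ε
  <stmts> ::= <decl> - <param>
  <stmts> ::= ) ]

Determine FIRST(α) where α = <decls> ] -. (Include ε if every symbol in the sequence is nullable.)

{ ), -, ], num }

Add FIRST(<decls>)\{ε} = { ), -, num }; <decls> is nullable, continue.
] is a terminal; add {]} and stop.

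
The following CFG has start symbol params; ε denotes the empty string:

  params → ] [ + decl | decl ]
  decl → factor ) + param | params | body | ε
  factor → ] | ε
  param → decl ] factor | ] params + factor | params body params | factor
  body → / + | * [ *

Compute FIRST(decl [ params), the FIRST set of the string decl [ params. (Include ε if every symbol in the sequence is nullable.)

{ ), *, /, [, ] }

Add FIRST(decl)\{ε} = { ), *, /, ] }; decl is nullable, continue.
[ is a terminal; add {[} and stop.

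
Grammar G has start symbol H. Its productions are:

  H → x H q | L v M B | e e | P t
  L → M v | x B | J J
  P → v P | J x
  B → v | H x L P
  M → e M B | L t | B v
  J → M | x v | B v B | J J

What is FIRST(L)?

{ e, v, x }

From L → M v: add FIRST(M) = { e, v, x }.
L → x B contributes {x}.
From L → J J: add FIRST(J) = { e, v, x }.
Union: FIRST(L) = { e, v, x }.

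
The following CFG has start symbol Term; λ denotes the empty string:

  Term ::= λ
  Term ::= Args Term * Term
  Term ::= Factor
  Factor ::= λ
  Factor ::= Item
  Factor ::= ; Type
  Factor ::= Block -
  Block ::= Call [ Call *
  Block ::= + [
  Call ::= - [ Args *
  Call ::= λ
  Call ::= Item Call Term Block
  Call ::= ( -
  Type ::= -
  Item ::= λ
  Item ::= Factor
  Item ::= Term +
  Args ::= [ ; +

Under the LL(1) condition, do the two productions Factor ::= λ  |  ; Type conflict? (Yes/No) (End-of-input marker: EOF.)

Yes

FIRST(λ) = { λ } and FIRST(; Type) = { ; }.
The first alternative is nullable and FOLLOW(Factor) = { EOF, (, *, +, -, ;, [ } shares ; with FIRST of the second — conflict.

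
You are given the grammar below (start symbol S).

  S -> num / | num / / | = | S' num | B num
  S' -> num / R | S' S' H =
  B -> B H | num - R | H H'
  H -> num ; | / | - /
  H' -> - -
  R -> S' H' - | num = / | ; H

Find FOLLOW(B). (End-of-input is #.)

In S -> B num: add FIRST(num) = { num }.
In B -> B H: add FIRST(H) = { -, /, num }.
Union: FOLLOW(B) = { -, /, num }.

{ -, /, num }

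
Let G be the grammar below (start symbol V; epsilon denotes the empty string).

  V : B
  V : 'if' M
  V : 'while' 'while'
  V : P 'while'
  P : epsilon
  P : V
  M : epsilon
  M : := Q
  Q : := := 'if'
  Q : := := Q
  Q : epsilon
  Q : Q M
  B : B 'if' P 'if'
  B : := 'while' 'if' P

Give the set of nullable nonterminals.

{ M, P, Q }

Directly nullable (have an epsilon-production): P, M, Q.
No other nonterminal has a production whose RHS symbols are all nullable.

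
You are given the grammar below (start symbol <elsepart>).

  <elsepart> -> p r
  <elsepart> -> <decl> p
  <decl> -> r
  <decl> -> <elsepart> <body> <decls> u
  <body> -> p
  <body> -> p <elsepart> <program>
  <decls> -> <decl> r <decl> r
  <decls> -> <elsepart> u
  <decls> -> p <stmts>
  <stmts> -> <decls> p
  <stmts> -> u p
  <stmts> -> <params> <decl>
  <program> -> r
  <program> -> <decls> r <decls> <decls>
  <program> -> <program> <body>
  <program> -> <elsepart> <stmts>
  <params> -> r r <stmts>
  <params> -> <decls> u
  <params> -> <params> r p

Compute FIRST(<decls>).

From <decls> -> <decl> r <decl> r: add FIRST(<decl>) = { p, r }.
From <decls> -> <elsepart> u: add FIRST(<elsepart>) = { p, r }.
<decls> -> p <stmts> contributes {p}.
Union: FIRST(<decls>) = { p, r }.

{ p, r }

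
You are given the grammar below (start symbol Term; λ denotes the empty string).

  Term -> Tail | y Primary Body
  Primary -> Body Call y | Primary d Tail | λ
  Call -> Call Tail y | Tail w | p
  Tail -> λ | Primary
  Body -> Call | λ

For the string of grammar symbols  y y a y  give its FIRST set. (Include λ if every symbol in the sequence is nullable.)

{ y }

y is a terminal; add {y} and stop.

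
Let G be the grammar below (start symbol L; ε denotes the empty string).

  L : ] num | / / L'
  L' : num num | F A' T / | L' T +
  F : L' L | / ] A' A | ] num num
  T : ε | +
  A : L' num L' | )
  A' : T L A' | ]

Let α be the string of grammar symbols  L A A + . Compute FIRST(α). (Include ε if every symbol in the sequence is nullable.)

{ /, ] }

Add FIRST(L) = { /, ] }; L is not nullable, stop.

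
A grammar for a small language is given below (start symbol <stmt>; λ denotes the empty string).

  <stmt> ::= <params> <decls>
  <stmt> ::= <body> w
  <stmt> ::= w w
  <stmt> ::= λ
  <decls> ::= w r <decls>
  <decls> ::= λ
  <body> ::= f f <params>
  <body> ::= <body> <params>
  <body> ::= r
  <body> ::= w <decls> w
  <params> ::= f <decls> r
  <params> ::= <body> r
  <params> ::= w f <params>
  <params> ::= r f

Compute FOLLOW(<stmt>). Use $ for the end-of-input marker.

<stmt> is the start symbol, so $ ∈ FOLLOW(<stmt>).
Union: FOLLOW(<stmt>) = { $ }.

{ $ }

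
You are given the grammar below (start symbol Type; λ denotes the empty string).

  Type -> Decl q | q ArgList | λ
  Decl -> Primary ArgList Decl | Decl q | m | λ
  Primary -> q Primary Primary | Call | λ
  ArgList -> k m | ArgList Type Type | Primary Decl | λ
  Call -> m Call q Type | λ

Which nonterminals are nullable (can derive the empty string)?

Directly nullable (have an λ-production): Type, Decl, Primary, ArgList, Call.

{ ArgList, Call, Decl, Primary, Type }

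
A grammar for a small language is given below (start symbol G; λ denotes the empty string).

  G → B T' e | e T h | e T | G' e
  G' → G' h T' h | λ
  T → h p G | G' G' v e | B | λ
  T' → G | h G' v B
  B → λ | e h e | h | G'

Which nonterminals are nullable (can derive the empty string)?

Directly nullable (have an λ-production): G', T, B.
No other nonterminal has a production whose RHS symbols are all nullable.

{ B, G', T }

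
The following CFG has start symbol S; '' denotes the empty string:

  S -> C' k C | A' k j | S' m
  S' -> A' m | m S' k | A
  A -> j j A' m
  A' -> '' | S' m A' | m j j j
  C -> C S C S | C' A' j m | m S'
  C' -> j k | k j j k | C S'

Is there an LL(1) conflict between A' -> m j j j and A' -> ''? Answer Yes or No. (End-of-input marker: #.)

Yes

FIRST(m j j j) = { m } and FIRST('') = { '' }.
The second alternative is nullable and FOLLOW(A') = { j, k, m } shares m with FIRST of the first — conflict.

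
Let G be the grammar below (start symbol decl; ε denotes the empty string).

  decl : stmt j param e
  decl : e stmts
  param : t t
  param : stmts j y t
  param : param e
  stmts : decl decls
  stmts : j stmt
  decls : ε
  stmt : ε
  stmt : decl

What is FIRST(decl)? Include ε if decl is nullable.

From decl : stmt j param e: stmt nullable, take FIRST(stmt) ∪ {j} = { e, j }.
decl : e stmts contributes {e}.
Union: FIRST(decl) = { e, j }.

{ e, j }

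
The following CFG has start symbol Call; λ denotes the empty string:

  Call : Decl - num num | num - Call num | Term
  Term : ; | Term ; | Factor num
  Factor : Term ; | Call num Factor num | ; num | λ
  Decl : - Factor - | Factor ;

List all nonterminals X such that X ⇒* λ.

{ Factor }

Directly nullable (have an λ-production): Factor.
No other nonterminal has a production whose RHS symbols are all nullable.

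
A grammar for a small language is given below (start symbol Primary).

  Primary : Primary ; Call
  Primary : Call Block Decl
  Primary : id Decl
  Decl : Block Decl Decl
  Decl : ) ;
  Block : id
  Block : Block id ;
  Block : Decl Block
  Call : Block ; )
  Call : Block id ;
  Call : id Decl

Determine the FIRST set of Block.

{ ), id }

Block : id contributes {id}.
From Block : Block id ;: add FIRST(Block) = { ), id }.
From Block : Decl Block: add FIRST(Decl) = { ), id }.
Union: FIRST(Block) = { ), id }.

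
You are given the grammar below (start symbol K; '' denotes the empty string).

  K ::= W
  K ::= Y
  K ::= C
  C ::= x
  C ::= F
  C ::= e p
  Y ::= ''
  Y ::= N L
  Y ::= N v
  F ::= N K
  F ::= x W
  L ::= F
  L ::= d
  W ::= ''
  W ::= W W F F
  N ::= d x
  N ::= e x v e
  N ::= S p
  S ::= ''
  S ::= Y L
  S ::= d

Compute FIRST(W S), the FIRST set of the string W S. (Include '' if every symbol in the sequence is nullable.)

{ d, e, p, x, '' }

Add FIRST(W)\{''} = { d, e, p, x }; W is nullable, continue.
Add FIRST(S)\{''} = { d, e, p, x }; S is nullable, continue.
Every symbol is nullable, so include ''.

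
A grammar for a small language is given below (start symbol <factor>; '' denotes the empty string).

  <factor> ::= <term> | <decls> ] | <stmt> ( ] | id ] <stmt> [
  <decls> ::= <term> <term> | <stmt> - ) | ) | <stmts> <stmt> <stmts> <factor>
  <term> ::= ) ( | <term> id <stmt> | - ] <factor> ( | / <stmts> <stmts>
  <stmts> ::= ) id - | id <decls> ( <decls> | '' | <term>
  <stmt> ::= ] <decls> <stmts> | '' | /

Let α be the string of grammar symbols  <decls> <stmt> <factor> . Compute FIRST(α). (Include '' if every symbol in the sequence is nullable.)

Add FIRST(<decls>) = { (, ), -, /, ], id }; <decls> is not nullable, stop.

{ (, ), -, /, ], id }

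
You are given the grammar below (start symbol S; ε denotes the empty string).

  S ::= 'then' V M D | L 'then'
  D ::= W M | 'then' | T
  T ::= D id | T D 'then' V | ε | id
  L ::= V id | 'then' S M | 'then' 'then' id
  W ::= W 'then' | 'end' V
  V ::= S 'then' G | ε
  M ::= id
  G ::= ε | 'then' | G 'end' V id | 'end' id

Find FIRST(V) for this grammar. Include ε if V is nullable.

{ 'then', id, ε }

From V ::= S 'then' G: add FIRST(S) = { 'then', id }.
V ::= ε contributes ε.
Union: FIRST(V) = { 'then', id, ε }.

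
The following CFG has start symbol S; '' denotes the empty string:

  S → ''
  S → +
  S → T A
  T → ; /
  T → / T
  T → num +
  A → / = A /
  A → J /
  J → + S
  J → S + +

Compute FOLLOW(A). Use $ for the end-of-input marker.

{ $, +, / }

In S → T A: A is at the end, add FOLLOW(S) = { $, +, / }.
In A → / = A /: add FIRST(/) = { / }.
Union: FOLLOW(A) = { $, +, / }.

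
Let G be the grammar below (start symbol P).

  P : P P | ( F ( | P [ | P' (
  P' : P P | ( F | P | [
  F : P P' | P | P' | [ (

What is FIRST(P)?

{ (, [ }

From P : P P: add FIRST(P) = { (, [ }.
P : ( F ( contributes {(}.
From P : P [: add FIRST(P) = { (, [ }.
From P : P' (: add FIRST(P') = { (, [ }.
Union: FIRST(P) = { (, [ }.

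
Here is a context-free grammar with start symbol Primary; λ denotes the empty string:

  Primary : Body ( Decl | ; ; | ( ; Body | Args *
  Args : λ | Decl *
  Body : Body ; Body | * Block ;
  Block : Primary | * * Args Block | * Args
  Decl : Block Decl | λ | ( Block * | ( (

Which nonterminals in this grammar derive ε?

{ Args, Decl }

Directly nullable (have an λ-production): Args, Decl.
No other nonterminal has a production whose RHS symbols are all nullable.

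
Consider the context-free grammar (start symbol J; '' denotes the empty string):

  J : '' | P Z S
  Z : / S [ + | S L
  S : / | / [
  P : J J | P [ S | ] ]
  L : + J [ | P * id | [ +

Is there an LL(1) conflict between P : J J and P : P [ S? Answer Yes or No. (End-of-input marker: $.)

Yes

FIRST(J J) = { /, [, ], '' } and FIRST(P [ S) = { /, [, ] }.
Both contain /, so the two alternatives are not disjoint — LL(1) conflict.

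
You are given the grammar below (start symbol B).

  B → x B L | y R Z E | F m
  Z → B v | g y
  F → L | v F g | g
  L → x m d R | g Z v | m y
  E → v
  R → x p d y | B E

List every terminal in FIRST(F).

From F → L: add FIRST(L) = { g, m, x }.
F → v F g contributes {v}.
F → g contributes {g}.
Union: FIRST(F) = { g, m, v, x }.

{ g, m, v, x }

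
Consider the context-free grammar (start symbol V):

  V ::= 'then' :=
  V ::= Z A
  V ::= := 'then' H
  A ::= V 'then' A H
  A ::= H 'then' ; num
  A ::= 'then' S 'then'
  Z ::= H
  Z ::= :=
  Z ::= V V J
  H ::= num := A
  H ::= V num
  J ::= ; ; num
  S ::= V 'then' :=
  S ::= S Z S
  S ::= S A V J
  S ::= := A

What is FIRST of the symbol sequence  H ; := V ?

{ 'then', :=, num }

Add FIRST(H) = { 'then', :=, num }; H is not nullable, stop.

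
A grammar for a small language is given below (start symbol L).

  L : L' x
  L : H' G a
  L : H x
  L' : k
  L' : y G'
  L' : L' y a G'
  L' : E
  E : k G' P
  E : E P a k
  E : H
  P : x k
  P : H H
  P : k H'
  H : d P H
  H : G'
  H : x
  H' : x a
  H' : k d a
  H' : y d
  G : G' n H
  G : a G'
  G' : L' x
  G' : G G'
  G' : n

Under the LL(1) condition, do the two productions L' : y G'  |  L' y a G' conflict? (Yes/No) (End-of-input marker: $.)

Yes

FIRST(y G') = { y } and FIRST(L' y a G') = { a, d, k, n, x, y }.
Both contain y, so the two alternatives are not disjoint — LL(1) conflict.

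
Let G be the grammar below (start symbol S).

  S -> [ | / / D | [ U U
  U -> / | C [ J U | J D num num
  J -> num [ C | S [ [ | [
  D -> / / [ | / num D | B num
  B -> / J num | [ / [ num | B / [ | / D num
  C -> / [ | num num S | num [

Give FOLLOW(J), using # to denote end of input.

{ /, [, num }

In U -> C [ J U: add FIRST(U) = { /, [, num }.
In U -> J D num num: add FIRST(D num num) = { /, [ }.
In B -> / J num: add FIRST(num) = { num }.
Union: FOLLOW(J) = { /, [, num }.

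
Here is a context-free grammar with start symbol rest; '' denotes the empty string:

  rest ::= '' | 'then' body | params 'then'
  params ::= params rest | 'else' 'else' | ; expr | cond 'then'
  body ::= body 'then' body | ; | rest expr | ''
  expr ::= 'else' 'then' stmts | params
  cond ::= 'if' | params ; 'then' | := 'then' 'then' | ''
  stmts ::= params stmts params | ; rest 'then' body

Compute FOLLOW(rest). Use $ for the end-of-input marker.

rest is the start symbol, so $ ∈ FOLLOW(rest).
In params ::= params rest: rest is at the end, add FOLLOW(params) = { $, 'else', 'if', 'then', :=, ; }.
In body ::= rest expr: add FIRST(expr) = { 'else', 'if', 'then', :=, ; }.
In stmts ::= ; rest 'then' body: add FIRST('then' body) = { 'then' }.
Union: FOLLOW(rest) = { $, 'else', 'if', 'then', :=, ; }.

{ $, 'else', 'if', 'then', :=, ; }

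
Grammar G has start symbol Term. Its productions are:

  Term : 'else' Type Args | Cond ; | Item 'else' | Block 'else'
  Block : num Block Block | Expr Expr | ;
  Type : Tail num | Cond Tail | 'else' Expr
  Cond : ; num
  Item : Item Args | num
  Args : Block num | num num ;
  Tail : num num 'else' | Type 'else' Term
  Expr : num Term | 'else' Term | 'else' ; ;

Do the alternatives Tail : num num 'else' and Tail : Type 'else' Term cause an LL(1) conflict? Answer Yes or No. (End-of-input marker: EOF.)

FIRST(num num 'else') = { num } and FIRST(Type 'else' Term) = { 'else', ;, num }.
Both contain num, so the two alternatives are not disjoint — LL(1) conflict.

Yes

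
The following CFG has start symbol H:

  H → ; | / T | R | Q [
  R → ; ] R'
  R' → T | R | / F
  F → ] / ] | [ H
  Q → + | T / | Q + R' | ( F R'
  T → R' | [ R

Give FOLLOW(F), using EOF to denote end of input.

In R' → / F: F is at the end, add FOLLOW(R') = { EOF, +, /, ;, [ }.
In Q → ( F R': add FIRST(R') = { /, ;, [ }.
Union: FOLLOW(F) = { EOF, +, /, ;, [ }.

{ EOF, +, /, ;, [ }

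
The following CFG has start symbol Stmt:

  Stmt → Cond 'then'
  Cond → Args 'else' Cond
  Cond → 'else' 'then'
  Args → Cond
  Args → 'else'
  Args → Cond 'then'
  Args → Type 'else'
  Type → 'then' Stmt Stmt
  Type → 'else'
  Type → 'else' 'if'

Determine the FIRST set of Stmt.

{ 'else', 'then' }

From Stmt → Cond 'then': add FIRST(Cond) = { 'else', 'then' }.
Union: FIRST(Stmt) = { 'else', 'then' }.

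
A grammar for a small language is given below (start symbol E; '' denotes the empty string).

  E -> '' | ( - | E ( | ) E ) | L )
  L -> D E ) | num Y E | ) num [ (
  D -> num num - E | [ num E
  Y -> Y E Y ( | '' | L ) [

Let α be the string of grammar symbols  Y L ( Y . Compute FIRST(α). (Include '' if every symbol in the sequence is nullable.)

{ (, ), [, num }

Add FIRST(Y)\{''} = { (, ), [, num }; Y is nullable, continue.
Add FIRST(L) = { ), [, num }; L is not nullable, stop.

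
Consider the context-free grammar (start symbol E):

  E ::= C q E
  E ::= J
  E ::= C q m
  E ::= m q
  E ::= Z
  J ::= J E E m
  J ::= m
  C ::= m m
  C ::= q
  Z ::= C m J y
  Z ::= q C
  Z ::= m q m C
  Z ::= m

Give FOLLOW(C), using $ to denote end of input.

{ $, m, q }

In E ::= C q E: add FIRST(q E) = { q }.
In E ::= C q m: add FIRST(q m) = { q }.
In Z ::= C m J y: add FIRST(m J y) = { m }.
In Z ::= q C: C is at the end, add FOLLOW(Z) = { $, m, q }.
In Z ::= m q m C: C is at the end, add FOLLOW(Z) = { $, m, q }.
Union: FOLLOW(C) = { $, m, q }.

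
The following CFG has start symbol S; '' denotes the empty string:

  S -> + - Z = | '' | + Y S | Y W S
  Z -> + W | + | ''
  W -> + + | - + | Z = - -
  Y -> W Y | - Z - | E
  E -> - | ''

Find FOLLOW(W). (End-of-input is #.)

In S -> Y W S: add FIRST(S)\{''} = { +, -, = }.
  Since S is nullable, also add FOLLOW(S) = { # }.
In Z -> + W: W is at the end, add FOLLOW(Z) = { -, = }.
In Y -> W Y: add FIRST(Y)\{''} = { +, -, = }.
  Since Y is nullable, also add FOLLOW(Y) = { #, +, -, = }.
Union: FOLLOW(W) = { #, +, -, = }.

{ #, +, -, = }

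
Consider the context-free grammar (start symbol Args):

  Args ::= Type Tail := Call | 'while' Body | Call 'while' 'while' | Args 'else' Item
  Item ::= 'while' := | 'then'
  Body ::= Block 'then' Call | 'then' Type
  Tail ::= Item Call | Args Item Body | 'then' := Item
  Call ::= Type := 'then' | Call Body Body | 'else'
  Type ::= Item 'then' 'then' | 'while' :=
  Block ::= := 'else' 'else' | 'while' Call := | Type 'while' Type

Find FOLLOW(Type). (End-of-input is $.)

In Args ::= Type Tail := Call: add FIRST(Tail := Call) = { 'else', 'then', 'while' }.
In Body ::= 'then' Type: Type is at the end, add FOLLOW(Body) = { $, 'else', 'then', 'while', := }.
In Call ::= Type := 'then': add FIRST(:= 'then') = { := }.
In Block ::= Type 'while' Type: add FIRST('while' Type) = { 'while' }.
In Block ::= Type 'while' Type: Type is at the end, add FOLLOW(Block) = { 'then' }.
Union: FOLLOW(Type) = { $, 'else', 'then', 'while', := }.

{ $, 'else', 'then', 'while', := }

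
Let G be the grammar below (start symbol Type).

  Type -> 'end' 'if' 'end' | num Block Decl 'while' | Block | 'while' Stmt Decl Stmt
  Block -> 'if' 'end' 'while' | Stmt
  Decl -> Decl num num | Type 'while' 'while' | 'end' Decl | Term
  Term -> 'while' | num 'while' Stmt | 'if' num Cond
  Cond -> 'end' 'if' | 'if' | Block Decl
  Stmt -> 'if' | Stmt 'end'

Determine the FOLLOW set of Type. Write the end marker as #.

Type is the start symbol, so # ∈ FOLLOW(Type).
In Decl -> Type 'while' 'while': add FIRST('while' 'while') = { 'while' }.
Union: FOLLOW(Type) = { #, 'while' }.

{ #, 'while' }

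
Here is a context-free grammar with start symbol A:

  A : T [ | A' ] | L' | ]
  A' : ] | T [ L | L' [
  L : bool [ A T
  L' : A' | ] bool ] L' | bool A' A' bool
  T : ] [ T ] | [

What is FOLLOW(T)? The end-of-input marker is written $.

In A : T [: add FIRST([) = { [ }.
In A' : T [ L: add FIRST([ L) = { [ }.
In L : bool [ A T: T is at the end, add FOLLOW(L) = { $, [, ], bool }.
In T : ] [ T ]: add FIRST(]) = { ] }.
Union: FOLLOW(T) = { $, [, ], bool }.

{ $, [, ], bool }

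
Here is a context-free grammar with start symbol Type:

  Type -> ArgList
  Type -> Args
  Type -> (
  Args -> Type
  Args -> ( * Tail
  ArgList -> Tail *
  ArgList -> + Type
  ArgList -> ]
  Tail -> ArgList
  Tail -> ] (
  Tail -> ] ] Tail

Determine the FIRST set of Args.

From Args -> Type: add FIRST(Type) = { (, +, ] }.
Args -> ( * Tail contributes {(}.
Union: FIRST(Args) = { (, +, ] }.

{ (, +, ] }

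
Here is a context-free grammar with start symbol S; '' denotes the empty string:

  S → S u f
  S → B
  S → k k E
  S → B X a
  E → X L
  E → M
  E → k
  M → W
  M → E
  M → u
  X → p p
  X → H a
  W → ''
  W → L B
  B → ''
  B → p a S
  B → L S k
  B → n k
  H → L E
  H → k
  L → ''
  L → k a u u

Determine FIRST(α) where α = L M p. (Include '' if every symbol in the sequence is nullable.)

{ a, k, n, p, u }

Add FIRST(L)\{''} = { k }; L is nullable, continue.
Add FIRST(M)\{''} = { a, k, n, p, u }; M is nullable, continue.
p is a terminal; add {p} and stop.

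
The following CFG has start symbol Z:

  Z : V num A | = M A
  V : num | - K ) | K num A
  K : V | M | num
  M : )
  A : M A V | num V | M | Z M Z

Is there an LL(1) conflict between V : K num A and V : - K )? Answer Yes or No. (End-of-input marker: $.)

Yes

FIRST(K num A) = { ), -, num } and FIRST(- K )) = { - }.
Both contain -, so the two alternatives are not disjoint — LL(1) conflict.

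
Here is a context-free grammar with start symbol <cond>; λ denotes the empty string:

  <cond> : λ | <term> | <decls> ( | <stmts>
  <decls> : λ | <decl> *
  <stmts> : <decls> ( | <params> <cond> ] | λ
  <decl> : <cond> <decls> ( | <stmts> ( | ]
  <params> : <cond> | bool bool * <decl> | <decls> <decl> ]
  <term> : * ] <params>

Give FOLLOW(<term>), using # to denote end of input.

{ #, (, *, ], bool }

In <cond> : <term>: <term> is at the end, add FOLLOW(<cond>) = { #, (, *, ], bool }.
Union: FOLLOW(<term>) = { #, (, *, ], bool }.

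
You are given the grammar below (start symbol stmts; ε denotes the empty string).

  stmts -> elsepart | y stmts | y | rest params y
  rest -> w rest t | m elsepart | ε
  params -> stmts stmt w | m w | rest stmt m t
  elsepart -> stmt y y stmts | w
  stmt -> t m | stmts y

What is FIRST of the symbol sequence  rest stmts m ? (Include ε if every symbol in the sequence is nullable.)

Add FIRST(rest)\{ε} = { m, w }; rest is nullable, continue.
Add FIRST(stmts) = { m, t, w, y }; stmts is not nullable, stop.

{ m, t, w, y }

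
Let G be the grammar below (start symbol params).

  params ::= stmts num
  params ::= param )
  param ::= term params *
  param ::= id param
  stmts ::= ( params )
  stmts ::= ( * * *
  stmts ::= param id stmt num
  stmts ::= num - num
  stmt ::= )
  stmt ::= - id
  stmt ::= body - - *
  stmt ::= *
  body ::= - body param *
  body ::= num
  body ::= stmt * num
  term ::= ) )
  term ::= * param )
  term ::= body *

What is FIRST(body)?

{ ), *, -, num }

body ::= - body param * contributes {-}.
body ::= num contributes {num}.
From body ::= stmt * num: add FIRST(stmt) = { ), *, -, num }.
Union: FIRST(body) = { ), *, -, num }.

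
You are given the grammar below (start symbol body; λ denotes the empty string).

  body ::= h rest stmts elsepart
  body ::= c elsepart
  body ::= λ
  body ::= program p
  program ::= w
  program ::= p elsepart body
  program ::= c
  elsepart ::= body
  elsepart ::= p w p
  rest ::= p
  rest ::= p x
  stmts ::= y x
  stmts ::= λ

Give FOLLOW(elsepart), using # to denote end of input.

In body ::= h rest stmts elsepart: elsepart is at the end, add FOLLOW(body) = { #, c, h, p, w }.
In body ::= c elsepart: elsepart is at the end, add FOLLOW(body) = { #, c, h, p, w }.
In program ::= p elsepart body: add FIRST(body)\{λ} = { c, h, p, w }.
  Since body is nullable, also add FOLLOW(program) = { p }.
Union: FOLLOW(elsepart) = { #, c, h, p, w }.

{ #, c, h, p, w }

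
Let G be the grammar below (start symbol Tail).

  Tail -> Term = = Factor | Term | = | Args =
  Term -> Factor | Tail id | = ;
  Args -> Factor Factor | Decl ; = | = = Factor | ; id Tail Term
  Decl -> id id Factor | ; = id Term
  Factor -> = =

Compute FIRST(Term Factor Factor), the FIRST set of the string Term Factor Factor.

Add FIRST(Term) = { ;, =, id }; Term is not nullable, stop.

{ ;, =, id }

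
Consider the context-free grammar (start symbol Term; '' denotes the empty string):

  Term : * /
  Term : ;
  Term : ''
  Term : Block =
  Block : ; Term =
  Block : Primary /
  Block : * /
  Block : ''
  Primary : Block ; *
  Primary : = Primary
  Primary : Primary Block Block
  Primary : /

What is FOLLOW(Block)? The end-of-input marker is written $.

{ *, /, ;, = }

In Term : Block =: add FIRST(=) = { = }.
In Primary : Block ; *: add FIRST(; *) = { ; }.
In Primary : Primary Block Block: add FIRST(Block)\{''} = { *, /, ;, = }.
  Since Block is nullable, also add FOLLOW(Primary) = { *, /, ;, = }.
In Primary : Primary Block Block: Block is at the end, add FOLLOW(Primary) = { *, /, ;, = }.
Union: FOLLOW(Block) = { *, /, ;, = }.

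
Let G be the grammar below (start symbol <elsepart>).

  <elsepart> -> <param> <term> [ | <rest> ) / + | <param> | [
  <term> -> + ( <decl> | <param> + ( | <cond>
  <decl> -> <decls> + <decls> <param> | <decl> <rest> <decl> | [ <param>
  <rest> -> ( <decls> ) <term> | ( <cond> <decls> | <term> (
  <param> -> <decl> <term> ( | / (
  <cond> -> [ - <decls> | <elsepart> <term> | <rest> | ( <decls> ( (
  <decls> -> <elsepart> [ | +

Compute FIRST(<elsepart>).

From <elsepart> -> <param> <term> [: add FIRST(<param>) = { (, +, /, [ }.
From <elsepart> -> <rest> ) / +: add FIRST(<rest>) = { (, +, /, [ }.
From <elsepart> -> <param>: add FIRST(<param>) = { (, +, /, [ }.
<elsepart> -> [ contributes {[}.
Union: FIRST(<elsepart>) = { (, +, /, [ }.

{ (, +, /, [ }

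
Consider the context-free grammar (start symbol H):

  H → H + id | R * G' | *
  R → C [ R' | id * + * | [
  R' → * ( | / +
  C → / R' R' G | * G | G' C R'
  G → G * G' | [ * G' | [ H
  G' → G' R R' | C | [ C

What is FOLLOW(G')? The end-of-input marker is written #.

{ #, *, +, /, [, id }

In H → R * G': G' is at the end, add FOLLOW(H) = { #, *, +, /, [, id }.
In C → G' C R': add FIRST(C R') = { *, /, [ }.
In G → G * G': G' is at the end, add FOLLOW(G) = { #, *, +, /, [, id }.
In G → [ * G': G' is at the end, add FOLLOW(G) = { #, *, +, /, [, id }.
In G' → G' R R': add FIRST(R R') = { *, /, [, id }.
Union: FOLLOW(G') = { #, *, +, /, [, id }.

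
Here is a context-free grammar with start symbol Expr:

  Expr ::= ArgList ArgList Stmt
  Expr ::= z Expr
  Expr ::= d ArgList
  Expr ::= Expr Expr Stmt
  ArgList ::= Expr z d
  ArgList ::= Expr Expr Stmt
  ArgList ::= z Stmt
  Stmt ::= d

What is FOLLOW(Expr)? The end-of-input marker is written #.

{ #, d, z }

Expr is the start symbol, so # ∈ FOLLOW(Expr).
In Expr ::= z Expr: Expr is at the end, add FOLLOW(Expr) = { #, d, z }.
In Expr ::= Expr Expr Stmt: add FIRST(Expr Stmt) = { d, z }.
In Expr ::= Expr Expr Stmt: add FIRST(Stmt) = { d }.
In ArgList ::= Expr z d: add FIRST(z d) = { z }.
In ArgList ::= Expr Expr Stmt: add FIRST(Expr Stmt) = { d, z }.
In ArgList ::= Expr Expr Stmt: add FIRST(Stmt) = { d }.
Union: FOLLOW(Expr) = { #, d, z }.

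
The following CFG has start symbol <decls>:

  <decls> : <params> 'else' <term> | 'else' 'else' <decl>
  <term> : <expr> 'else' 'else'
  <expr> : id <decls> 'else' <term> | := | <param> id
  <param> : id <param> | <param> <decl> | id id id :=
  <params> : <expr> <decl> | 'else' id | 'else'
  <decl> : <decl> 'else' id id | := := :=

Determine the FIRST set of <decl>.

{ := }

From <decl> : <decl> 'else' id id: add FIRST(<decl>) = { := }.
<decl> : := := := contributes {:=}.
Union: FIRST(<decl>) = { := }.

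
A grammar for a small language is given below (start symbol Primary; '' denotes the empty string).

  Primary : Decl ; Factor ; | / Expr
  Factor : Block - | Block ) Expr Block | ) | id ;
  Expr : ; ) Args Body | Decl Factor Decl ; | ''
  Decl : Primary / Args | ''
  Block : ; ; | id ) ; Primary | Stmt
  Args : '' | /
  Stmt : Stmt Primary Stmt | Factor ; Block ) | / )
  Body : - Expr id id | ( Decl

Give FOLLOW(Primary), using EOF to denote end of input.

{ EOF, ), -, /, ;, id }

Primary is the start symbol, so EOF ∈ FOLLOW(Primary).
In Decl : Primary / Args: add FIRST(/ Args) = { / }.
In Block : id ) ; Primary: Primary is at the end, add FOLLOW(Block) = { ), -, /, ; }.
In Stmt : Stmt Primary Stmt: add FIRST(Stmt) = { ), /, ;, id }.
Union: FOLLOW(Primary) = { EOF, ), -, /, ;, id }.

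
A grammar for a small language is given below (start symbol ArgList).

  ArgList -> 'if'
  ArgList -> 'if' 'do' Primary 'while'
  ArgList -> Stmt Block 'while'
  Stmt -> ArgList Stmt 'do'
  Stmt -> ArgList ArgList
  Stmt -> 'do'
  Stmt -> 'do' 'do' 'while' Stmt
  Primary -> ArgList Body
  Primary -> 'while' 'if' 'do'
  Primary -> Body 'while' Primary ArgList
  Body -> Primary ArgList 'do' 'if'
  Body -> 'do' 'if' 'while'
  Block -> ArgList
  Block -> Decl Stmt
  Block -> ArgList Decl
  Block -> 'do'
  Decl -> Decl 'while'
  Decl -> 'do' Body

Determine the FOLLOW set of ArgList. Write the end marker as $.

{ $, 'do', 'if', 'while' }

ArgList is the start symbol, so $ ∈ FOLLOW(ArgList).
In Stmt -> ArgList Stmt 'do': add FIRST(Stmt 'do') = { 'do', 'if' }.
In Stmt -> ArgList ArgList: add FIRST(ArgList) = { 'do', 'if' }.
In Stmt -> ArgList ArgList: ArgList is at the end, add FOLLOW(Stmt) = { 'do', 'if', 'while' }.
In Primary -> ArgList Body: add FIRST(Body) = { 'do', 'if', 'while' }.
In Primary -> Body 'while' Primary ArgList: ArgList is at the end, add FOLLOW(Primary) = { 'do', 'if', 'while' }.
In Body -> Primary ArgList 'do' 'if': add FIRST('do' 'if') = { 'do' }.
In Block -> ArgList: ArgList is at the end, add FOLLOW(Block) = { 'while' }.
In Block -> ArgList Decl: add FIRST(Decl) = { 'do' }.
Union: FOLLOW(ArgList) = { $, 'do', 'if', 'while' }.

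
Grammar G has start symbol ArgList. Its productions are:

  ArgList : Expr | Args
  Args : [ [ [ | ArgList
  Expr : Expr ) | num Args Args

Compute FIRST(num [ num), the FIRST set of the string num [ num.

num is a terminal; add {num} and stop.

{ num }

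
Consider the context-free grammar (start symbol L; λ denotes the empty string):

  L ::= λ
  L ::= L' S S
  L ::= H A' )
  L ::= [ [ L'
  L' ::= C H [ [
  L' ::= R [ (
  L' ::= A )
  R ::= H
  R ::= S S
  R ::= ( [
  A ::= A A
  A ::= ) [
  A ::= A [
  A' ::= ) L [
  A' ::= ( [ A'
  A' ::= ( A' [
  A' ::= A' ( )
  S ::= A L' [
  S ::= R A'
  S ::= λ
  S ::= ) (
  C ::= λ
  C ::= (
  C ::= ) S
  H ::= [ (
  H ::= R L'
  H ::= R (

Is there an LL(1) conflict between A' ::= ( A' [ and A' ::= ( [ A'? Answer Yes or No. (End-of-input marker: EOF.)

Yes

FIRST(( A' [) = { ( } and FIRST(( [ A') = { ( }.
Both contain (, so the two alternatives are not disjoint — LL(1) conflict.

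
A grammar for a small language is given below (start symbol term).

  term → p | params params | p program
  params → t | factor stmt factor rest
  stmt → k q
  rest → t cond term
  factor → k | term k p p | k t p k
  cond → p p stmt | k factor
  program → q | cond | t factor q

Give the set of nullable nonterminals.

{ } (none)

No nonterminal has an empty production or an RHS whose symbols are all nullable.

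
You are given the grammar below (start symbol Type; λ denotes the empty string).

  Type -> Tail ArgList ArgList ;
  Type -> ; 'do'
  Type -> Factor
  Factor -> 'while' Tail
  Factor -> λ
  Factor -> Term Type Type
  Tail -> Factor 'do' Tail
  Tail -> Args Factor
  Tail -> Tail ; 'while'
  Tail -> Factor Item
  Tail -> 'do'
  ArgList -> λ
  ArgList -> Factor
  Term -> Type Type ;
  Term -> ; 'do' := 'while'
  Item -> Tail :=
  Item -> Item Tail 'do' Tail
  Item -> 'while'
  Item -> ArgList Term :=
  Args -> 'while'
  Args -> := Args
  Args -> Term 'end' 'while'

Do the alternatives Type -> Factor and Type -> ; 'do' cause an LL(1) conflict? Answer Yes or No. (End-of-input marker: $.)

FIRST(Factor) = { 'do', 'while', :=, ;, λ } and FIRST(; 'do') = { ; }.
Both contain ;, so the two alternatives are not disjoint — LL(1) conflict.

Yes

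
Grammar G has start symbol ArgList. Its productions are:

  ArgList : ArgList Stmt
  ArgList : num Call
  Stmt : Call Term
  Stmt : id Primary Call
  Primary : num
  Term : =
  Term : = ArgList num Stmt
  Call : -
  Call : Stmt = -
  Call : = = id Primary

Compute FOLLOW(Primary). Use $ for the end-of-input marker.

In Stmt : id Primary Call: add FIRST(Call) = { -, =, id }.
In Call : = = id Primary: Primary is at the end, add FOLLOW(Call) = { $, -, =, id, num }.
Union: FOLLOW(Primary) = { $, -, =, id, num }.

{ $, -, =, id, num }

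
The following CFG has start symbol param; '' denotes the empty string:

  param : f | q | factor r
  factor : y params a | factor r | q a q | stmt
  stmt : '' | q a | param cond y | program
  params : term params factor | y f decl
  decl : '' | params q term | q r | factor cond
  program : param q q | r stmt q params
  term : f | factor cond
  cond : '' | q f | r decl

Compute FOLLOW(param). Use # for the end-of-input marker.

{ #, q, r, y }

param is the start symbol, so # ∈ FOLLOW(param).
In stmt : param cond y: add FIRST(cond y) = { q, r, y }.
In program : param q q: add FIRST(q q) = { q }.
Union: FOLLOW(param) = { #, q, r, y }.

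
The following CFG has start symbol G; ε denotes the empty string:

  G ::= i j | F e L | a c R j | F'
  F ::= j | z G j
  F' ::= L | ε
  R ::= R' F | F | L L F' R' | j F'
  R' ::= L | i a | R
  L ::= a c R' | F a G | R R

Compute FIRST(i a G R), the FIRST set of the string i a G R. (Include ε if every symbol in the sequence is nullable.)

{ i }

i is a terminal; add {i} and stop.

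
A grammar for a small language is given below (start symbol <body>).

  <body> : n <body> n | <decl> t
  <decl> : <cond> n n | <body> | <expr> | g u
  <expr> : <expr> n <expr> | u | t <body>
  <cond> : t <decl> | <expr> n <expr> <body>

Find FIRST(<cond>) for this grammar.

<cond> : t <decl> contributes {t}.
From <cond> : <expr> n <expr> <body>: add FIRST(<expr>) = { t, u }.
Union: FIRST(<cond>) = { t, u }.

{ t, u }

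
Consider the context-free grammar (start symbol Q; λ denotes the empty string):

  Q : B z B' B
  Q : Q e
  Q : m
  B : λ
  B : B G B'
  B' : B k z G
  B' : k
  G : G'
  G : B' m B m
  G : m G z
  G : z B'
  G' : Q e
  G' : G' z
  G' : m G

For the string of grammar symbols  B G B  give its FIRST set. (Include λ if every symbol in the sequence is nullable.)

{ k, m, z }

Add FIRST(B)\{λ} = { k, m, z }; B is nullable, continue.
Add FIRST(G) = { k, m, z }; G is not nullable, stop.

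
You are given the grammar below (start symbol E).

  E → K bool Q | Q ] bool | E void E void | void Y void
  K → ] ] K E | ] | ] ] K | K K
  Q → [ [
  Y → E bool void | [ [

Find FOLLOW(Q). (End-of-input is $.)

In E → K bool Q: Q is at the end, add FOLLOW(E) = { $, [, ], bool, void }.
In E → Q ] bool: add FIRST(] bool) = { ] }.
Union: FOLLOW(Q) = { $, [, ], bool, void }.

{ $, [, ], bool, void }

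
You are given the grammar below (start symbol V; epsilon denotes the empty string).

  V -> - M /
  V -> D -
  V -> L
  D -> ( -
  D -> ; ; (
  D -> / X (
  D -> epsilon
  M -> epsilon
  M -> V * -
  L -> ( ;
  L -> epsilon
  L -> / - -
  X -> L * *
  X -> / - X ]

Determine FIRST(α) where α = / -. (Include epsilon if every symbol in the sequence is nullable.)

{ / }

/ is a terminal; add {/} and stop.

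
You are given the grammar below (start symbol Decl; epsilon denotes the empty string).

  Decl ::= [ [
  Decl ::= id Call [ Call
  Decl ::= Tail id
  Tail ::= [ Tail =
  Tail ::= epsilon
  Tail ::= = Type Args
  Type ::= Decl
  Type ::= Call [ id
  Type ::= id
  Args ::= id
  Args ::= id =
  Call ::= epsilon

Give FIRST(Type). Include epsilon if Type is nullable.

From Type ::= Decl: add FIRST(Decl) = { =, [, id }.
From Type ::= Call [ id: Call nullable, take FIRST(Call) ∪ {[} = { [ }.
Type ::= id contributes {id}.
Union: FIRST(Type) = { =, [, id }.

{ =, [, id }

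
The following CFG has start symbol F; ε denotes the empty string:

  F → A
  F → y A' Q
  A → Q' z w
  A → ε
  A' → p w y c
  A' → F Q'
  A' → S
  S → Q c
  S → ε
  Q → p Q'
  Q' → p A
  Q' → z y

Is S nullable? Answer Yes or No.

S has an ε-production, so S ⇒ ε.

Yes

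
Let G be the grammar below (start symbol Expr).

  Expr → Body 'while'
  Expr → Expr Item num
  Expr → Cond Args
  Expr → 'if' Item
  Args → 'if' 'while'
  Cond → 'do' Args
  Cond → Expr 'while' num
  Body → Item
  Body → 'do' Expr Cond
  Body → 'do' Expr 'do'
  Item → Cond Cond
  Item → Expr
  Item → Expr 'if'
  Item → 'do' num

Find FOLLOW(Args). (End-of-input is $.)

In Expr → Cond Args: Args is at the end, add FOLLOW(Expr) = { $, 'do', 'if', 'while', num }.
In Cond → 'do' Args: Args is at the end, add FOLLOW(Cond) = { $, 'do', 'if', 'while', num }.
Union: FOLLOW(Args) = { $, 'do', 'if', 'while', num }.

{ $, 'do', 'if', 'while', num }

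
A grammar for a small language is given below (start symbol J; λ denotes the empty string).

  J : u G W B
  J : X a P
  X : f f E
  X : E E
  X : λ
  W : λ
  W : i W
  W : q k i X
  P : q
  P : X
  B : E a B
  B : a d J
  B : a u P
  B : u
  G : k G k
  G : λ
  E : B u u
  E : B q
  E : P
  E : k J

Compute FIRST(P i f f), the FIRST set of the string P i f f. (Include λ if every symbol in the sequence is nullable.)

{ a, f, i, k, q, u }

Add FIRST(P)\{λ} = { a, f, k, q, u }; P is nullable, continue.
i is a terminal; add {i} and stop.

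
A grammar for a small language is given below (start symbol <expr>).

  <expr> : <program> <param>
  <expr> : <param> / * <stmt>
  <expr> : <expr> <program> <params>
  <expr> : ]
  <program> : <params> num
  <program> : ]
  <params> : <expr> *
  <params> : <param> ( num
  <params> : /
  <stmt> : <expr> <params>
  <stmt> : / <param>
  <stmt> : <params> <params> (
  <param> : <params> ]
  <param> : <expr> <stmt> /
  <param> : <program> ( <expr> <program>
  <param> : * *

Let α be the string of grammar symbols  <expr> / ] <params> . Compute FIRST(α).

Add FIRST(<expr>) = { *, /, ] }; <expr> is not nullable, stop.

{ *, /, ] }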